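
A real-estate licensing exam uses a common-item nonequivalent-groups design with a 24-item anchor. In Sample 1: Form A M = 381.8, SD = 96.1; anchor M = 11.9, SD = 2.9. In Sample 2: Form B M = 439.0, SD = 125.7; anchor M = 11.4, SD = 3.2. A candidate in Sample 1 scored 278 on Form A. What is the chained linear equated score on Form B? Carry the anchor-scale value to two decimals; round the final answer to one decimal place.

Form A → anchor (Sample 1): v = (2.9/96.1)(278 − 381.8) + 11.9 = 8.77
anchor → Form B (Sample 2): y = (125.7/3.2)(8.77 − 11.4) + 439.0 = 335.7

335.7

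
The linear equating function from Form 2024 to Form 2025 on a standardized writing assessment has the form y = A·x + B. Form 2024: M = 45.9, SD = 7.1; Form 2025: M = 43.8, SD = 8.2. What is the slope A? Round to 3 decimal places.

1.155

A = SD_Y / SD_X = 8.2 / 7.1 = 1.155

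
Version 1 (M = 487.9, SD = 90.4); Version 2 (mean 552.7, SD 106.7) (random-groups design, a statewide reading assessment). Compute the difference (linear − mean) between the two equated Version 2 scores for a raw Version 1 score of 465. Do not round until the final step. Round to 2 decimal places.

Mean-equated: 465 + (552.7 − 487.9) = 529.80
Linear-equated: (106.7/90.4)(465 − 487.9) + 552.7 = 525.671
Difference = 525.671 − 529.80 = -4.13

-4.13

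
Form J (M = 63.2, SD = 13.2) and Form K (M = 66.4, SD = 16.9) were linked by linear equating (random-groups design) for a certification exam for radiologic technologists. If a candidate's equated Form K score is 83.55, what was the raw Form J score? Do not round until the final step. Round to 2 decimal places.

Invert y = (SD_Y/SD_X)(x − M_X) + M_Y:
x = (SD_X/SD_Y)(y − M_Y) + M_X = (13.2/16.9)(83.55 − 66.4) + 63.2
x = 0.781065 × 17.150 + 63.2 = 76.60

76.60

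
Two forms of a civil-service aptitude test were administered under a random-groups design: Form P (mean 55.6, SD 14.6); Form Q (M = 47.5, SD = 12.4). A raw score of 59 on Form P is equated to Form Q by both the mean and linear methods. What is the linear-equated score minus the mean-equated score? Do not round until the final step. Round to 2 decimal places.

-0.51

Mean-equated: 59 + (47.5 − 55.6) = 50.90
Linear-equated: (12.4/14.6)(59 − 55.6) + 47.5 = 50.388
Difference = 50.388 − 50.90 = -0.51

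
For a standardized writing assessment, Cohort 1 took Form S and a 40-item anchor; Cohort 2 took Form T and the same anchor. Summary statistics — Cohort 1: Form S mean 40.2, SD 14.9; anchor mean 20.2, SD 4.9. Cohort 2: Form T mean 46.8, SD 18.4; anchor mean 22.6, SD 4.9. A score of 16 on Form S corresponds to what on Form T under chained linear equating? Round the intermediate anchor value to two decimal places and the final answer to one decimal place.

7.9

Form S → anchor (Cohort 1): v = (4.9/14.9)(16 − 40.2) + 20.2 = 12.24
anchor → Form T (Cohort 2): y = (18.4/4.9)(12.24 − 22.6) + 46.8 = 7.9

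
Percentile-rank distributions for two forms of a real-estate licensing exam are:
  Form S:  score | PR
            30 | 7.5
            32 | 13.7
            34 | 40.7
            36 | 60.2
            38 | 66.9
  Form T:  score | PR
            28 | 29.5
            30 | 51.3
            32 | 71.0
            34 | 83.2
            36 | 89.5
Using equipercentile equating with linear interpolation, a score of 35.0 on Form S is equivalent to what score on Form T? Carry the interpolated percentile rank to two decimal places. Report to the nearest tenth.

PR of 35.0 on Form S: 40.7 + (35.0 − 34)/(36 − 34) × (60.2 − 40.7) = 50.45
On Form T, PR 50.45 falls between score 28 (PR 29.5) and 30 (PR 51.3).
Interpolate: 28 + (50.45 − 29.5)/(51.3 − 29.5) × (30 − 28) = 29.9

29.9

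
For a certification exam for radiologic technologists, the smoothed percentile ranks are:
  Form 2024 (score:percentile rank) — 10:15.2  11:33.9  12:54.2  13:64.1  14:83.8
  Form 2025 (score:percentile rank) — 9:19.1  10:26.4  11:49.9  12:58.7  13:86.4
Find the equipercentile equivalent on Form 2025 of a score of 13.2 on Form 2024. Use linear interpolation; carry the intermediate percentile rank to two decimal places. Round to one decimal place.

PR of 13.2 on Form 2024: 64.1 + (13.2 − 13)/(14 − 13) × (83.8 − 64.1) = 68.04
On Form 2025, PR 68.04 falls between score 12 (PR 58.7) and 13 (PR 86.4).
Interpolate: 12 + (68.04 − 58.7)/(86.4 − 58.7) × (13 − 12) = 12.3

12.3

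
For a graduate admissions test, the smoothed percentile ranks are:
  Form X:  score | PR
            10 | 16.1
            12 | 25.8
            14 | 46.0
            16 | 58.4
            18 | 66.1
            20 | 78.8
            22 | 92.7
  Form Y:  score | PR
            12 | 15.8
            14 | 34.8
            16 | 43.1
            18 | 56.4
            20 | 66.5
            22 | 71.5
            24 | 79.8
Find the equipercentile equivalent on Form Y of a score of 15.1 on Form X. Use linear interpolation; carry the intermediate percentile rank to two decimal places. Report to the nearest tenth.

PR of 15.1 on Form X: 46.0 + (15.1 − 14)/(16 − 14) × (58.4 − 46.0) = 52.82
On Form Y, PR 52.82 falls between score 16 (PR 43.1) and 18 (PR 56.4).
Interpolate: 16 + (52.82 − 43.1)/(56.4 − 43.1) × (18 − 16) = 17.5

17.5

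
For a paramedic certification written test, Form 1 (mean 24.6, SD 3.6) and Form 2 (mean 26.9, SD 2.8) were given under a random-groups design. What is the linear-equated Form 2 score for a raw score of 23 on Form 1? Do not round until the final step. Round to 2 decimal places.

25.66

Linear equating: y = (SD_Y/SD_X)(x − M_X) + M_Y
y = (2.8/3.6)(23 − 24.6) + 26.9
y = 0.777778 × -1.6 + 26.9 = -1.2444 + 26.9 = 25.66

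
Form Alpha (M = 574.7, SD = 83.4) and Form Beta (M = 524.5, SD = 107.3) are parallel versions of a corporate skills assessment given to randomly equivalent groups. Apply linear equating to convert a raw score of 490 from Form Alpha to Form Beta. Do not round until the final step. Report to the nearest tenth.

Linear equating: y = (SD_Y/SD_X)(x − M_X) + M_Y
y = (107.3/83.4)(490 − 574.7) + 524.5
y = 1.286571 × -84.7 + 524.5 = -108.9725 + 524.5 = 415.5

415.5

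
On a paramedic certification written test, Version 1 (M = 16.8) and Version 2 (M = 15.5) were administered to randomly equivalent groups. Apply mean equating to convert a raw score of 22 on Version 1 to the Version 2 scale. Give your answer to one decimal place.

20.7

Mean equating: y = x + (M_Y − M_X) = 22 + (15.5 − 16.8) = 20.7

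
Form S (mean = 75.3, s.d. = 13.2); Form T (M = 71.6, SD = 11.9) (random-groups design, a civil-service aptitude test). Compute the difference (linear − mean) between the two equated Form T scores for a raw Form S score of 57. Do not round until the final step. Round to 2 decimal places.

1.80

Mean-equated: 57 + (71.6 − 75.3) = 53.30
Linear-equated: (11.9/13.2)(57 − 75.3) + 71.6 = 55.102
Difference = 55.102 − 53.30 = 1.80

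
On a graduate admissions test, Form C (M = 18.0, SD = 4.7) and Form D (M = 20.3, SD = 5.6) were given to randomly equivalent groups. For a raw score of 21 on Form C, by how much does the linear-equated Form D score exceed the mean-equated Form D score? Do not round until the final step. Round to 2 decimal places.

Mean-equated: 21 + (20.3 − 18.0) = 23.30
Linear-equated: (5.6/4.7)(21 − 18.0) + 20.3 = 23.874
Difference = 23.874 − 23.30 = 0.57

0.57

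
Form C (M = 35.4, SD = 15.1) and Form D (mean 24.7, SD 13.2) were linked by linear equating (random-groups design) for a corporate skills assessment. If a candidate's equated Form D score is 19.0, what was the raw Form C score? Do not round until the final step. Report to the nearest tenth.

Invert y = (SD_Y/SD_X)(x − M_X) + M_Y:
x = (SD_X/SD_Y)(y − M_Y) + M_X = (15.1/13.2)(19.0 − 24.7) + 35.4
x = 1.143939 × -5.700 + 35.4 = 28.9

28.9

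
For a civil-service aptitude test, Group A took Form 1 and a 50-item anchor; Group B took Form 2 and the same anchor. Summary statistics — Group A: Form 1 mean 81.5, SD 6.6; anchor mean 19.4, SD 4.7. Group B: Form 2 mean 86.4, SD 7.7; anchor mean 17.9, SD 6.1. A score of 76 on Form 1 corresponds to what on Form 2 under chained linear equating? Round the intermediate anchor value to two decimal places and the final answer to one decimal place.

83.3

Form 1 → anchor (Group A): v = (4.7/6.6)(76 − 81.5) + 19.4 = 15.48
anchor → Form 2 (Group B): y = (7.7/6.1)(15.48 − 17.9) + 86.4 = 83.3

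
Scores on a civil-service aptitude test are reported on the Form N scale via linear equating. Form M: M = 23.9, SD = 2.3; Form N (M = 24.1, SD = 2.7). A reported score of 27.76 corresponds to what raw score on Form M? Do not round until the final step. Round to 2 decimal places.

Invert y = (SD_Y/SD_X)(x − M_X) + M_Y:
x = (SD_X/SD_Y)(y − M_Y) + M_X = (2.3/2.7)(27.76 − 24.1) + 23.9
x = 0.851852 × 3.660 + 23.9 = 27.02

27.02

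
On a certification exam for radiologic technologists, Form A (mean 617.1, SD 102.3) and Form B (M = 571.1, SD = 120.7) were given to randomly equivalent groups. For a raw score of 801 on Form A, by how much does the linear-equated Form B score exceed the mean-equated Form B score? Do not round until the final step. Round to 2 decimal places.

33.08

Mean-equated: 801 + (571.1 − 617.1) = 755.00
Linear-equated: (120.7/102.3)(801 − 617.1) + 571.1 = 788.077
Difference = 788.077 − 755.00 = 33.08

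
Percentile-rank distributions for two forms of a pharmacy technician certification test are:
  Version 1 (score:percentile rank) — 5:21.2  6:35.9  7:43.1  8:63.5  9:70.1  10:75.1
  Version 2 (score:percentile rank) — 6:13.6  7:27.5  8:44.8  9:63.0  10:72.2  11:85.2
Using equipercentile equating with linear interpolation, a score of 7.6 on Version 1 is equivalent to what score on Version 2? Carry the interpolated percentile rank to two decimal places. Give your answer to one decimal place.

8.6

PR of 7.6 on Version 1: 43.1 + (7.6 − 7)/(8 − 7) × (63.5 − 43.1) = 55.34
On Version 2, PR 55.34 falls between score 8 (PR 44.8) and 9 (PR 63.0).
Interpolate: 8 + (55.34 − 44.8)/(63.0 − 44.8) × (9 − 8) = 8.6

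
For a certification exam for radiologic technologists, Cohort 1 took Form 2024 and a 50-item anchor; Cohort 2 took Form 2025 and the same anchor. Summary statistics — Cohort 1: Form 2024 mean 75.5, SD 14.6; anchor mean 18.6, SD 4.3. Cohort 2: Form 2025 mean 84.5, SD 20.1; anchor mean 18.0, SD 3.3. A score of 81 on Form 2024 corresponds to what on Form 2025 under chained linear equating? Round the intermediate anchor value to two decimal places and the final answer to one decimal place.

Form 2024 → anchor (Cohort 1): v = (4.3/14.6)(81 − 75.5) + 18.6 = 20.22
anchor → Form 2025 (Cohort 2): y = (20.1/3.3)(20.22 − 18.0) + 84.5 = 98.0

98.0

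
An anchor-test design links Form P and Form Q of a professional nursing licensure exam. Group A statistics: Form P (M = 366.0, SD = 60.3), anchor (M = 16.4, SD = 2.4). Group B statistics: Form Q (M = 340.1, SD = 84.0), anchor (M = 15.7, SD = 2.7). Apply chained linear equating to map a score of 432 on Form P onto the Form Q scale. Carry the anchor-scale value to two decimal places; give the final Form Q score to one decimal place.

Form P → anchor (Group A): v = (2.4/60.3)(432 − 366.0) + 16.4 = 19.03
anchor → Form Q (Group B): y = (84.0/2.7)(19.03 − 15.7) + 340.1 = 443.7

443.7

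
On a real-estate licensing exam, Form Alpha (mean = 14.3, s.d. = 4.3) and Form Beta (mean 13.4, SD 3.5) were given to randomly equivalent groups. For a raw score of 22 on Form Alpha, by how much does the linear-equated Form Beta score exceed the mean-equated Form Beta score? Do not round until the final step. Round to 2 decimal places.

-1.43

Mean-equated: 22 + (13.4 − 14.3) = 21.10
Linear-equated: (3.5/4.3)(22 − 14.3) + 13.4 = 19.667
Difference = 19.667 − 21.10 = -1.43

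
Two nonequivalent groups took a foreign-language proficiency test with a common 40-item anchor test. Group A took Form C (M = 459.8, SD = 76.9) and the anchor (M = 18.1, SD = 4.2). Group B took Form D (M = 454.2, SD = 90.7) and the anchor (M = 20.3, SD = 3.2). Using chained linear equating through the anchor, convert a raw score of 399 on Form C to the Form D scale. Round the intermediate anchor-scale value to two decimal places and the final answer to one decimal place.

Form C → anchor (Group A): v = (4.2/76.9)(399 − 459.8) + 18.1 = 14.78
anchor → Form D (Group B): y = (90.7/3.2)(14.78 − 20.3) + 454.2 = 297.7

297.7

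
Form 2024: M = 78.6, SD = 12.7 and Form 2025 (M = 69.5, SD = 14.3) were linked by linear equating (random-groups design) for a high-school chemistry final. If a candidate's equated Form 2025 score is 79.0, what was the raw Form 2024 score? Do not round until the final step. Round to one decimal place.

87.0

Invert y = (SD_Y/SD_X)(x − M_X) + M_Y:
x = (SD_X/SD_Y)(y − M_Y) + M_X = (12.7/14.3)(79.0 − 69.5) + 78.6
x = 0.888112 × 9.500 + 78.6 = 87.0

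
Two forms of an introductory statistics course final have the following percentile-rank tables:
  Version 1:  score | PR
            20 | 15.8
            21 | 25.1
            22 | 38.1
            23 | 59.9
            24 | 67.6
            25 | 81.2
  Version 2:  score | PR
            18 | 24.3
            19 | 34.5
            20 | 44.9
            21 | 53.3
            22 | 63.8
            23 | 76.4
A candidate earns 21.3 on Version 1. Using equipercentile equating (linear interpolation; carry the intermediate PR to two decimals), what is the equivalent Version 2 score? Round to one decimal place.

18.5

PR of 21.3 on Version 1: 25.1 + (21.3 − 21)/(22 − 21) × (38.1 − 25.1) = 29.00
On Version 2, PR 29.00 falls between score 18 (PR 24.3) and 19 (PR 34.5).
Interpolate: 18 + (29.00 − 24.3)/(34.5 − 24.3) × (19 − 18) = 18.5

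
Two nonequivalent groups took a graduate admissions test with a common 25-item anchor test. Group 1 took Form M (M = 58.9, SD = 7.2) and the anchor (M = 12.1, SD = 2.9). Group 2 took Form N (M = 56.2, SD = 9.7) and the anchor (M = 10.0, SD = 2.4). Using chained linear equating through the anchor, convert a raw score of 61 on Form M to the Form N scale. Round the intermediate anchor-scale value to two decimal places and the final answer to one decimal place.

Form M → anchor (Group 1): v = (2.9/7.2)(61 − 58.9) + 12.1 = 12.95
anchor → Form N (Group 2): y = (9.7/2.4)(12.95 − 10.0) + 56.2 = 68.1

68.1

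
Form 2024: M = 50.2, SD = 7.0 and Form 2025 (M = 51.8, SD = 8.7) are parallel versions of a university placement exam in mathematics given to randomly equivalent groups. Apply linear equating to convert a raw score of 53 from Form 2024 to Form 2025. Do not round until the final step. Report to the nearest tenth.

55.3

Linear equating: y = (SD_Y/SD_X)(x − M_X) + M_Y
y = (8.7/7.0)(53 − 50.2) + 51.8
y = 1.242857 × 2.8 + 51.8 = 3.4800 + 51.8 = 55.3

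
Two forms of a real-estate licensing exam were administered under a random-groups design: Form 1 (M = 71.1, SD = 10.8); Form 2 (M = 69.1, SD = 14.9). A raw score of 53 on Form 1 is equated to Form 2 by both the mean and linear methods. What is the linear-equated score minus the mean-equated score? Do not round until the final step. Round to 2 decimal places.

Mean-equated: 53 + (69.1 − 71.1) = 51.00
Linear-equated: (14.9/10.8)(53 − 71.1) + 69.1 = 44.129
Difference = 44.129 − 51.00 = -6.87

-6.87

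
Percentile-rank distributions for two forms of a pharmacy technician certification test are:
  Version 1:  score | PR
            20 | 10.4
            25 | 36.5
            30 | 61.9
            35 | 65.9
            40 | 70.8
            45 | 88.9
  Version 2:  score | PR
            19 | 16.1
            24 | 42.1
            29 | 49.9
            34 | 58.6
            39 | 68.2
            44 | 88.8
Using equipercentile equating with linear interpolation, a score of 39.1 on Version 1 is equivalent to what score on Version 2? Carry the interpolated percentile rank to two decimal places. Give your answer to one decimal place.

39.4

PR of 39.1 on Version 1: 65.9 + (39.1 − 35)/(40 − 35) × (70.8 − 65.9) = 69.92
On Version 2, PR 69.92 falls between score 39 (PR 68.2) and 44 (PR 88.8).
Interpolate: 39 + (69.92 − 68.2)/(88.8 − 68.2) × (44 − 39) = 39.4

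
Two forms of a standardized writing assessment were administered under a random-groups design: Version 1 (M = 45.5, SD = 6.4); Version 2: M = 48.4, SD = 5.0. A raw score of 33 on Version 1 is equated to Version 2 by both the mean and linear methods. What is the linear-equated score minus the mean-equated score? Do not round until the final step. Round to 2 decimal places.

Mean-equated: 33 + (48.4 − 45.5) = 35.90
Linear-equated: (5.0/6.4)(33 − 45.5) + 48.4 = 38.634
Difference = 38.634 − 35.90 = 2.73

2.73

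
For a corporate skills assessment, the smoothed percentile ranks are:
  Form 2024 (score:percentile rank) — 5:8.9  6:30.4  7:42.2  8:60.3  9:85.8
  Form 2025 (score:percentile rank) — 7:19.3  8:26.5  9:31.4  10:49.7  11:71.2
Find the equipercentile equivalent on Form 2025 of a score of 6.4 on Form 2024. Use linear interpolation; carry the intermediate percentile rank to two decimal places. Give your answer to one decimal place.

9.2

PR of 6.4 on Form 2024: 30.4 + (6.4 − 6)/(7 − 6) × (42.2 − 30.4) = 35.12
On Form 2025, PR 35.12 falls between score 9 (PR 31.4) and 10 (PR 49.7).
Interpolate: 9 + (35.12 − 31.4)/(49.7 − 31.4) × (10 − 9) = 9.2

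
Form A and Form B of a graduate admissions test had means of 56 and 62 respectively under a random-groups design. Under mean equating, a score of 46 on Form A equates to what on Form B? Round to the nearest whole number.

52

Mean equating: y = x + (M_Y − M_X) = 46 + (62 − 56) = 52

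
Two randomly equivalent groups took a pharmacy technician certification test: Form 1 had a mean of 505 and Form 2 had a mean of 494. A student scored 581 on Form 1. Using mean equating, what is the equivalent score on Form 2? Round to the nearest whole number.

Mean equating: y = x + (M_Y − M_X) = 581 + (494 − 505) = 570

570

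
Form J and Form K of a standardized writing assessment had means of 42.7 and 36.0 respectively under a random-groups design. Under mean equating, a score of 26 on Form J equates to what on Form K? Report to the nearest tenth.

Mean equating: y = x + (M_Y − M_X) = 26 + (36.0 − 42.7) = 19.3

19.3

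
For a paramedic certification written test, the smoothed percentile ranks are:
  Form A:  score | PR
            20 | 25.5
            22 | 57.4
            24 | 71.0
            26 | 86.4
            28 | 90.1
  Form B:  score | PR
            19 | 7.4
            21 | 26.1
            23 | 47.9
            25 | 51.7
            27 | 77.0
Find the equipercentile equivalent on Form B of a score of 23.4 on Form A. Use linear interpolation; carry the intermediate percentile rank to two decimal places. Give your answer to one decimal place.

26.2

PR of 23.4 on Form A: 57.4 + (23.4 − 22)/(24 − 22) × (71.0 − 57.4) = 66.92
On Form B, PR 66.92 falls between score 25 (PR 51.7) and 27 (PR 77.0).
Interpolate: 25 + (66.92 − 51.7)/(77.0 − 51.7) × (27 − 25) = 26.2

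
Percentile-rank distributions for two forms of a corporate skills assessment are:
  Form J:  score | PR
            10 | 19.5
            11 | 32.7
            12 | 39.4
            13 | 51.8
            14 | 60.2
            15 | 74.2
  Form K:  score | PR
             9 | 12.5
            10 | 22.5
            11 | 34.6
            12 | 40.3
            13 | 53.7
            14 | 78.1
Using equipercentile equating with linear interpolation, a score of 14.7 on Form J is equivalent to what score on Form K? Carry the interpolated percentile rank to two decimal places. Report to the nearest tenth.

PR of 14.7 on Form J: 60.2 + (14.7 − 14)/(15 − 14) × (74.2 − 60.2) = 70.00
On Form K, PR 70.00 falls between score 13 (PR 53.7) and 14 (PR 78.1).
Interpolate: 13 + (70.00 − 53.7)/(78.1 − 53.7) × (14 − 13) = 13.7

13.7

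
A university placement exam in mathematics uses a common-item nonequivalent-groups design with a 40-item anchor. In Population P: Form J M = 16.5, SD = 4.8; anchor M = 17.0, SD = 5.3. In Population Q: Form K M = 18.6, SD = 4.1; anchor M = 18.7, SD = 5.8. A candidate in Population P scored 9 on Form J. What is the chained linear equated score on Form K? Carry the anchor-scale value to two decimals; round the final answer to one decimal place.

11.5

Form J → anchor (Population P): v = (5.3/4.8)(9 − 16.5) + 17.0 = 8.72
anchor → Form K (Population Q): y = (4.1/5.8)(8.72 − 18.7) + 18.6 = 11.5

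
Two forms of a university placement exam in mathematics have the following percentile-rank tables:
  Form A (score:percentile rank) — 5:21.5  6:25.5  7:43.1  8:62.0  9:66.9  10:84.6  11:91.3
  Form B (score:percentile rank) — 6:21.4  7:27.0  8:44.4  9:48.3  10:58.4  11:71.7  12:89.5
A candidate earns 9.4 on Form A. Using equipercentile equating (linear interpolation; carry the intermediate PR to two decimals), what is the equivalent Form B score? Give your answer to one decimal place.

PR of 9.4 on Form A: 66.9 + (9.4 − 9)/(10 − 9) × (84.6 − 66.9) = 73.98
On Form B, PR 73.98 falls between score 11 (PR 71.7) and 12 (PR 89.5).
Interpolate: 11 + (73.98 − 71.7)/(89.5 − 71.7) × (12 − 11) = 11.1

11.1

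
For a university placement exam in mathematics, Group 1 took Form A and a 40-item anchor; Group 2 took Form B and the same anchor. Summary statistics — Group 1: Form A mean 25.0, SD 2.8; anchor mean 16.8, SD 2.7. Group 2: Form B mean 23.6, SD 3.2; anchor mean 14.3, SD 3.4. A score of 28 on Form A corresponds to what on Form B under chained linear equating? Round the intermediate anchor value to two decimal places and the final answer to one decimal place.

28.7

Form A → anchor (Group 1): v = (2.7/2.8)(28 − 25.0) + 16.8 = 19.69
anchor → Form B (Group 2): y = (3.2/3.4)(19.69 − 14.3) + 23.6 = 28.7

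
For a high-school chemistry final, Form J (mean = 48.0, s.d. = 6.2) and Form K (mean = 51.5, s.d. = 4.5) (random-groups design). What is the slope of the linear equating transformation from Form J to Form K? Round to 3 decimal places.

A = SD_Y / SD_X = 4.5 / 6.2 = 0.726

0.726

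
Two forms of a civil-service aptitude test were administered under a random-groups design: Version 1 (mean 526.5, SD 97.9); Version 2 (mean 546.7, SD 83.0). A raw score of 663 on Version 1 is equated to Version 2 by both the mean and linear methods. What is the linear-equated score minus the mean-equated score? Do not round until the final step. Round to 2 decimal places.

-20.77

Mean-equated: 663 + (546.7 − 526.5) = 683.20
Linear-equated: (83.0/97.9)(663 − 526.5) + 546.7 = 662.425
Difference = 662.425 − 683.20 = -20.77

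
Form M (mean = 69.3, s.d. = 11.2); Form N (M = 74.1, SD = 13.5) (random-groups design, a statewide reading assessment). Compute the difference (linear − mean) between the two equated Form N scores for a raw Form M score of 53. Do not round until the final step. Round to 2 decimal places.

-3.35

Mean-equated: 53 + (74.1 − 69.3) = 57.80
Linear-equated: (13.5/11.2)(53 − 69.3) + 74.1 = 54.453
Difference = 54.453 − 57.80 = -3.35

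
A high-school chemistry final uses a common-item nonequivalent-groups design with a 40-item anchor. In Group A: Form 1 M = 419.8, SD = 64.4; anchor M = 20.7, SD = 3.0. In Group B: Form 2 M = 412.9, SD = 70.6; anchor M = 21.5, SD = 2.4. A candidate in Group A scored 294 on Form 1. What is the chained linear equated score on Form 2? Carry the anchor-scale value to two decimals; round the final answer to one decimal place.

Form 1 → anchor (Group A): v = (3.0/64.4)(294 − 419.8) + 20.7 = 14.84
anchor → Form 2 (Group B): y = (70.6/2.4)(14.84 − 21.5) + 412.9 = 217.0

217.0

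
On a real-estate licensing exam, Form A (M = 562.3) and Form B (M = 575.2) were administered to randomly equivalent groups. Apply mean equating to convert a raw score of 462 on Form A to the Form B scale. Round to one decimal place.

Mean equating: y = x + (M_Y − M_X) = 462 + (575.2 − 562.3) = 474.9

474.9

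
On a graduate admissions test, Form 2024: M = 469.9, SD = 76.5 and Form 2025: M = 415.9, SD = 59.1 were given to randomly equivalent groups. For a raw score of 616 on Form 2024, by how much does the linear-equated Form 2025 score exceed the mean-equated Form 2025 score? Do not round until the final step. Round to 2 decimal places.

-33.23

Mean-equated: 616 + (415.9 − 469.9) = 562.00
Linear-equated: (59.1/76.5)(616 − 469.9) + 415.9 = 528.769
Difference = 528.769 − 562.00 = -33.23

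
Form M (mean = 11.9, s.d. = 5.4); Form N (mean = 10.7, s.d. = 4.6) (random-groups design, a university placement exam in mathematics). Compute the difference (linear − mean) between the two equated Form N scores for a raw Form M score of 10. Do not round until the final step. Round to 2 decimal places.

0.28

Mean-equated: 10 + (10.7 − 11.9) = 8.80
Linear-equated: (4.6/5.4)(10 − 11.9) + 10.7 = 9.081
Difference = 9.081 − 8.80 = 0.28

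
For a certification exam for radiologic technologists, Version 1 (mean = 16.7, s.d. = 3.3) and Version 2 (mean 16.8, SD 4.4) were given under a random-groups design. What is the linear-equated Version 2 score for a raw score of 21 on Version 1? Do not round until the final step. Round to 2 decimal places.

Linear equating: y = (SD_Y/SD_X)(x − M_X) + M_Y
y = (4.4/3.3)(21 − 16.7) + 16.8
y = 1.333333 × 4.3 + 16.8 = 5.7333 + 16.8 = 22.53

22.53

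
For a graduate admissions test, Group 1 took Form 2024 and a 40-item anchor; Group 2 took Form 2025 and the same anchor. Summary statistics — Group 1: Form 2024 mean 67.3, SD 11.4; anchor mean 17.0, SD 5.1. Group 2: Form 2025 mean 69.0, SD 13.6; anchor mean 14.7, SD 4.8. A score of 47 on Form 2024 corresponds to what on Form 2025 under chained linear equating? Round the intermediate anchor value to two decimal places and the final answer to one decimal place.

49.8

Form 2024 → anchor (Group 1): v = (5.1/11.4)(47 − 67.3) + 17.0 = 7.92
anchor → Form 2025 (Group 2): y = (13.6/4.8)(7.92 − 14.7) + 69.0 = 49.8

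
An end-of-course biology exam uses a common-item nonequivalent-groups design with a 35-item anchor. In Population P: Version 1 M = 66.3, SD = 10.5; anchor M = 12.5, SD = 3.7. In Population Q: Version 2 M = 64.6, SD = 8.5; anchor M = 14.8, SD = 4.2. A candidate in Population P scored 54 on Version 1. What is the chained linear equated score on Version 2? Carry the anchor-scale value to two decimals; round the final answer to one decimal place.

Version 1 → anchor (Population P): v = (3.7/10.5)(54 − 66.3) + 12.5 = 8.17
anchor → Version 2 (Population Q): y = (8.5/4.2)(8.17 − 14.8) + 64.6 = 51.2

51.2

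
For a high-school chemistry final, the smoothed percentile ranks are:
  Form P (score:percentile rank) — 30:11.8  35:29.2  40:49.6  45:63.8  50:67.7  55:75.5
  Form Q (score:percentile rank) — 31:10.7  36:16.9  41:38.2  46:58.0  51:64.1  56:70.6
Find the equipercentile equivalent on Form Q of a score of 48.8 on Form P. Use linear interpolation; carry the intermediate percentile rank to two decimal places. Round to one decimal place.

PR of 48.8 on Form P: 63.8 + (48.8 − 45)/(50 − 45) × (67.7 − 63.8) = 66.76
On Form Q, PR 66.76 falls between score 51 (PR 64.1) and 56 (PR 70.6).
Interpolate: 51 + (66.76 − 64.1)/(70.6 − 64.1) × (56 − 51) = 53.0

53.0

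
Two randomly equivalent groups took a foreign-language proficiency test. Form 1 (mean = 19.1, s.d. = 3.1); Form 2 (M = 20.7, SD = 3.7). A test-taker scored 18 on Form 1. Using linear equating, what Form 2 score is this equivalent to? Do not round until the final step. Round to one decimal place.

19.4

Linear equating: y = (SD_Y/SD_X)(x − M_X) + M_Y
y = (3.7/3.1)(18 − 19.1) + 20.7
y = 1.193548 × -1.1 + 20.7 = -1.3129 + 20.7 = 19.4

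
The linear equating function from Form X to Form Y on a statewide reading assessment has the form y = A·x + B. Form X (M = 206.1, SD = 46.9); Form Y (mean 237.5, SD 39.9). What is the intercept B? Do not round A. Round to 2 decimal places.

A = SD_Y / SD_X = 39.9 / 46.9 = 0.850746
B = M_Y − A·M_X = 237.5 − 0.850746 × 206.1 = 62.16

62.16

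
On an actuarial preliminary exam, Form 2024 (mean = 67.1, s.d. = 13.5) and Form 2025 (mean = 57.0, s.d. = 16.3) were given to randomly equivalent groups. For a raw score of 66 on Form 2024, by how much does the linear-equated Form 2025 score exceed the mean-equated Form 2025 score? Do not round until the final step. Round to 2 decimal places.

Mean-equated: 66 + (57.0 − 67.1) = 55.90
Linear-equated: (16.3/13.5)(66 − 67.1) + 57.0 = 55.672
Difference = 55.672 − 55.90 = -0.23

-0.23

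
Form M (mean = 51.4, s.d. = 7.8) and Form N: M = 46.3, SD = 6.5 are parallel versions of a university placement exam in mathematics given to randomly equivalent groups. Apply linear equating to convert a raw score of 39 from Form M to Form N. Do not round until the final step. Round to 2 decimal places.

Linear equating: y = (SD_Y/SD_X)(x − M_X) + M_Y
y = (6.5/7.8)(39 − 51.4) + 46.3
y = 0.833333 × -12.4 + 46.3 = -10.3333 + 46.3 = 35.97

35.97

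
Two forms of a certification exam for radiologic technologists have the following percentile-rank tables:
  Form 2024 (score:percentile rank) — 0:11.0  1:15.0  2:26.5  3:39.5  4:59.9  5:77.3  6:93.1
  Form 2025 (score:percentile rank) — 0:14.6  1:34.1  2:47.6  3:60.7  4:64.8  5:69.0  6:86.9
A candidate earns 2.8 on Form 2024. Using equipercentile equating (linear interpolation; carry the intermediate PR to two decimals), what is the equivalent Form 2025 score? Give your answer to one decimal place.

PR of 2.8 on Form 2024: 26.5 + (2.8 − 2)/(3 − 2) × (39.5 − 26.5) = 36.90
On Form 2025, PR 36.90 falls between score 1 (PR 34.1) and 2 (PR 47.6).
Interpolate: 1 + (36.90 − 34.1)/(47.6 − 34.1) × (2 − 1) = 1.2

1.2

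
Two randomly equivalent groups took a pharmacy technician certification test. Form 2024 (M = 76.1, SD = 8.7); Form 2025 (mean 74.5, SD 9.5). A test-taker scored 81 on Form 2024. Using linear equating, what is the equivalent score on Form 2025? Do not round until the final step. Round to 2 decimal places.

Linear equating: y = (SD_Y/SD_X)(x − M_X) + M_Y
y = (9.5/8.7)(81 − 76.1) + 74.5
y = 1.091954 × 4.9 + 74.5 = 5.3506 + 74.5 = 79.85

79.85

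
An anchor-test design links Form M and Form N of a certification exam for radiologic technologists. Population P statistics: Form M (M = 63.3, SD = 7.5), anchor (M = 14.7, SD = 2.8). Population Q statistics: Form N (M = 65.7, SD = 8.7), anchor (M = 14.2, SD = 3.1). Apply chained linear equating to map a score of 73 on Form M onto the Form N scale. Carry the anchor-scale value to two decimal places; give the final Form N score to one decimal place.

Form M → anchor (Population P): v = (2.8/7.5)(73 − 63.3) + 14.7 = 18.32
anchor → Form N (Population Q): y = (8.7/3.1)(18.32 − 14.2) + 65.7 = 77.3

77.3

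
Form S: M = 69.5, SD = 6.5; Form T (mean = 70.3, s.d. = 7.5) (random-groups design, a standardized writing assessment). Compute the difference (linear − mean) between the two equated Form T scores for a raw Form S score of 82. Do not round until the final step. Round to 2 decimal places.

Mean-equated: 82 + (70.3 − 69.5) = 82.80
Linear-equated: (7.5/6.5)(82 − 69.5) + 70.3 = 84.723
Difference = 84.723 − 82.80 = 1.92

1.92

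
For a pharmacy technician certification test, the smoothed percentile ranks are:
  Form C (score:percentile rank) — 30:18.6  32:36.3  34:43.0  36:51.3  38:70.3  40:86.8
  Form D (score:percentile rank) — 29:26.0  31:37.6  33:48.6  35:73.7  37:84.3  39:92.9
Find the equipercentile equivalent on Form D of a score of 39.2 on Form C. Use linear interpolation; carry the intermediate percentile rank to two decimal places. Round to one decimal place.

36.2

PR of 39.2 on Form C: 70.3 + (39.2 − 38)/(40 − 38) × (86.8 − 70.3) = 80.20
On Form D, PR 80.20 falls between score 35 (PR 73.7) and 37 (PR 84.3).
Interpolate: 35 + (80.20 − 73.7)/(84.3 − 73.7) × (37 − 35) = 36.2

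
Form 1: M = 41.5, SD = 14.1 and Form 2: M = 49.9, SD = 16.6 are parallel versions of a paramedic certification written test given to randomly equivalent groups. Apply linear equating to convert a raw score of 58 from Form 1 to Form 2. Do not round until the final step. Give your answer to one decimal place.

Linear equating: y = (SD_Y/SD_X)(x − M_X) + M_Y
y = (16.6/14.1)(58 − 41.5) + 49.9
y = 1.177305 × 16.5 + 49.9 = 19.4255 + 49.9 = 69.3

69.3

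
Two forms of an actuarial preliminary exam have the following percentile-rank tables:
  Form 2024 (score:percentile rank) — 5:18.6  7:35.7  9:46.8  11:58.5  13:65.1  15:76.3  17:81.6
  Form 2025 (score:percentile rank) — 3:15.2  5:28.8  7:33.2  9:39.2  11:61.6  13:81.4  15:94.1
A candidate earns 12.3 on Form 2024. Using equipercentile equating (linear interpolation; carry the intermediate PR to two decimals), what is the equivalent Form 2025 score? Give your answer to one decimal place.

PR of 12.3 on Form 2024: 58.5 + (12.3 − 11)/(13 − 11) × (65.1 − 58.5) = 62.79
On Form 2025, PR 62.79 falls between score 11 (PR 61.6) and 13 (PR 81.4).
Interpolate: 11 + (62.79 − 61.6)/(81.4 − 61.6) × (13 − 11) = 11.1

11.1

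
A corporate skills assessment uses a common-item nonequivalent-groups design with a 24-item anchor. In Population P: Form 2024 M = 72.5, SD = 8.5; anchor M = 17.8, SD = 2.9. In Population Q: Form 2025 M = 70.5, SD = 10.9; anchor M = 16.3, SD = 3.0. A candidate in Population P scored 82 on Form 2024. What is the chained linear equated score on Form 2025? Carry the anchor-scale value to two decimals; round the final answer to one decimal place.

Form 2024 → anchor (Population P): v = (2.9/8.5)(82 − 72.5) + 17.8 = 21.04
anchor → Form 2025 (Population Q): y = (10.9/3.0)(21.04 − 16.3) + 70.5 = 87.7

87.7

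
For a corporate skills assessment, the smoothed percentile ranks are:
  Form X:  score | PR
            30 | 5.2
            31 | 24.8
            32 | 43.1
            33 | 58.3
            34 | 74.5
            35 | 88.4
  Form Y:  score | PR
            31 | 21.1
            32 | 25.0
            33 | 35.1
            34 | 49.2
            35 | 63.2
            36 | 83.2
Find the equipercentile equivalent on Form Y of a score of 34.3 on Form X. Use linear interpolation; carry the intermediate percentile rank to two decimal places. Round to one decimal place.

35.8

PR of 34.3 on Form X: 74.5 + (34.3 − 34)/(35 − 34) × (88.4 − 74.5) = 78.67
On Form Y, PR 78.67 falls between score 35 (PR 63.2) and 36 (PR 83.2).
Interpolate: 35 + (78.67 − 63.2)/(83.2 − 63.2) × (36 − 35) = 35.8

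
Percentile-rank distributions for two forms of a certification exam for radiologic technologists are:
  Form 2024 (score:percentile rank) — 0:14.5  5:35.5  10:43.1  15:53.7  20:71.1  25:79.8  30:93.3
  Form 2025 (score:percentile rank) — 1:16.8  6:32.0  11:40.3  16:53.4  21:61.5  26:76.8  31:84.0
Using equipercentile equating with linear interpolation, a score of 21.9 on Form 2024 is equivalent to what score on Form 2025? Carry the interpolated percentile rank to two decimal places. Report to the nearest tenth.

25.2

PR of 21.9 on Form 2024: 71.1 + (21.9 − 20)/(25 − 20) × (79.8 − 71.1) = 74.41
On Form 2025, PR 74.41 falls between score 21 (PR 61.5) and 26 (PR 76.8).
Interpolate: 21 + (74.41 − 61.5)/(76.8 − 61.5) × (26 − 21) = 25.2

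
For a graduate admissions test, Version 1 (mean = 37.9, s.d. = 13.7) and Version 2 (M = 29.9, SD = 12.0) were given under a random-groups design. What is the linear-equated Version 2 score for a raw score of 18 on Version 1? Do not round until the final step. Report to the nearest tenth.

Linear equating: y = (SD_Y/SD_X)(x − M_X) + M_Y
y = (12.0/13.7)(18 − 37.9) + 29.9
y = 0.875912 × -19.9 + 29.9 = -17.4307 + 29.9 = 12.5

12.5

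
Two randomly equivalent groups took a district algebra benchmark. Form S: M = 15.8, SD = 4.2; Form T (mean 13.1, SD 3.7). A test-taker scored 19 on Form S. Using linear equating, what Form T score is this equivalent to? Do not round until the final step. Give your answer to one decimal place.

15.9

Linear equating: y = (SD_Y/SD_X)(x − M_X) + M_Y
y = (3.7/4.2)(19 − 15.8) + 13.1
y = 0.880952 × 3.2 + 13.1 = 2.8190 + 13.1 = 15.9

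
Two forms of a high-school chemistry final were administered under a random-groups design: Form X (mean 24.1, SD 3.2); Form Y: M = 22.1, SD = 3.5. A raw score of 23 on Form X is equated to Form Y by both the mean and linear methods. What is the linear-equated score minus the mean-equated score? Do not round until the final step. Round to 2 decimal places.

Mean-equated: 23 + (22.1 − 24.1) = 21.00
Linear-equated: (3.5/3.2)(23 − 24.1) + 22.1 = 20.897
Difference = 20.897 − 21.00 = -0.10

-0.10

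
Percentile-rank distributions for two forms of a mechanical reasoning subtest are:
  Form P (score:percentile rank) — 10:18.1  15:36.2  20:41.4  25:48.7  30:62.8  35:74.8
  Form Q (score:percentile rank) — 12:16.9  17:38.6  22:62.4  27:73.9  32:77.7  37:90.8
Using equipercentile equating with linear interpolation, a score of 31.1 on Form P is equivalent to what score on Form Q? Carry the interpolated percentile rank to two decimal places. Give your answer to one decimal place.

PR of 31.1 on Form P: 62.8 + (31.1 − 30)/(35 − 30) × (74.8 − 62.8) = 65.44
On Form Q, PR 65.44 falls between score 22 (PR 62.4) and 27 (PR 73.9).
Interpolate: 22 + (65.44 − 62.4)/(73.9 − 62.4) × (27 − 22) = 23.3

23.3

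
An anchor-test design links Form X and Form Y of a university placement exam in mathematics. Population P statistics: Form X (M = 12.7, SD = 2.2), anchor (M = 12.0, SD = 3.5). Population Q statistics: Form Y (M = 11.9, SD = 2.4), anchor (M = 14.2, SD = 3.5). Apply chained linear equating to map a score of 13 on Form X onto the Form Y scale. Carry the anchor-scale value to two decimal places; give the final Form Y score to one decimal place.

10.7

Form X → anchor (Population P): v = (3.5/2.2)(13 − 12.7) + 12.0 = 12.48
anchor → Form Y (Population Q): y = (2.4/3.5)(12.48 − 14.2) + 11.9 = 10.7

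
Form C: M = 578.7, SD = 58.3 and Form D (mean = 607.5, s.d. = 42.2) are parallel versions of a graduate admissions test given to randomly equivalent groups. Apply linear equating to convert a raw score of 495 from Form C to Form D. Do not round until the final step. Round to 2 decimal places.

Linear equating: y = (SD_Y/SD_X)(x − M_X) + M_Y
y = (42.2/58.3)(495 − 578.7) + 607.5
y = 0.723842 × -83.7 + 607.5 = -60.5856 + 607.5 = 546.91

546.91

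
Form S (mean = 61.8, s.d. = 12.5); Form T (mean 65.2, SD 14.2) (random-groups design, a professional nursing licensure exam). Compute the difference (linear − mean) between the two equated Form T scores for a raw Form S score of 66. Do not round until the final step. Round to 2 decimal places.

Mean-equated: 66 + (65.2 − 61.8) = 69.40
Linear-equated: (14.2/12.5)(66 − 61.8) + 65.2 = 69.971
Difference = 69.971 − 69.40 = 0.57

0.57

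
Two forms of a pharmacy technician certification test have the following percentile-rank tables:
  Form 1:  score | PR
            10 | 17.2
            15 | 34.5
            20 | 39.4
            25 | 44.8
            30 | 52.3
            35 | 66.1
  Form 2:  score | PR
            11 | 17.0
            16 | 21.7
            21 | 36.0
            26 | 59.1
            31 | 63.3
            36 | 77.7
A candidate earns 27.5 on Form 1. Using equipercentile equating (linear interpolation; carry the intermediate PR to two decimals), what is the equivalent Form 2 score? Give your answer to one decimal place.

23.7

PR of 27.5 on Form 1: 44.8 + (27.5 − 25)/(30 − 25) × (52.3 − 44.8) = 48.55
On Form 2, PR 48.55 falls between score 21 (PR 36.0) and 26 (PR 59.1).
Interpolate: 21 + (48.55 − 36.0)/(59.1 − 36.0) × (26 − 21) = 23.7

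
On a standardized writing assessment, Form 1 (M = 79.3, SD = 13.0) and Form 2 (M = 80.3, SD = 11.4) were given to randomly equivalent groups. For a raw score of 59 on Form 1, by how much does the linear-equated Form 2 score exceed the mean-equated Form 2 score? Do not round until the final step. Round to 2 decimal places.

Mean-equated: 59 + (80.3 − 79.3) = 60.00
Linear-equated: (11.4/13.0)(59 − 79.3) + 80.3 = 62.498
Difference = 62.498 − 60.00 = 2.50

2.50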